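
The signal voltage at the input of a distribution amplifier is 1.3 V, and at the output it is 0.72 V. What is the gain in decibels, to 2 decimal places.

-5.13 dB

For a voltage ratio, dB = 20·log₁₀(V₂/V₁).
20·log₁₀(0.72/1.3) = 20·log₁₀(0.5538) = -5.13 dB.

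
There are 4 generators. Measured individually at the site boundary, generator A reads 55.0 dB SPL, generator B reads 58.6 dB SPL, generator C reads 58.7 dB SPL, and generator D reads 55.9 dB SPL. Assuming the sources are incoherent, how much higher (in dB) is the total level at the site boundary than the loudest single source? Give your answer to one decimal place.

4.7 dB

Add the sources as powers (linear), then convert back to dB:
L_total = 10·log₁₀(10^(55.0/10) + 10^(58.6/10) + 10^(58.7/10) + 10^(55.9/10)) = 63.37 dB SPL.
Excess over the loudest (58.7 dB): 63.37 − 58.7 = 4.7 dB.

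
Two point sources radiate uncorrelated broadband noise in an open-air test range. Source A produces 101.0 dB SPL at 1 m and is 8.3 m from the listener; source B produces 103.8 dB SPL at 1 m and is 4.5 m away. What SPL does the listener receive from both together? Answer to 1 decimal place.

91.4 dB SPL

At the listener: L_A = 101.0 − 20·log₁₀(8.3) = 82.62 dB; L_B = 103.8 − 20·log₁₀(4.5) = 90.74 dB.
Combined: 10·log₁₀(10^(82.62/10)+10^(90.74/10)) = 91.4 dB SPL.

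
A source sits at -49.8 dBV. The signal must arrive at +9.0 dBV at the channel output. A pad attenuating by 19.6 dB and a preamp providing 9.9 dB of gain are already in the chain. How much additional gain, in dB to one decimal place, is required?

68.5 dB

The required make-up gain is the shortfall in the dB sum.
G = +9.0 − (-49.8) + 19.6 − 9.9 = 68.5 dB.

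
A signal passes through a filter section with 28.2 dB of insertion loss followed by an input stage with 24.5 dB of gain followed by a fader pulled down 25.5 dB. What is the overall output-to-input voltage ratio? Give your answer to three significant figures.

Net gain = (−28.2) + 24.5 + (−25.5) = -29.2 dB.
Voltage ratio = 10^(-29.2/20) = 0.0347.

0.0347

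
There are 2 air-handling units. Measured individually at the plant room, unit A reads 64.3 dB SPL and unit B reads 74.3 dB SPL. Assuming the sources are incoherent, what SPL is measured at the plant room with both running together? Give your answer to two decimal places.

74.71 dB SPL

Incoherent sources sum as intensities:
L_total = 10·log₁₀(10^(64.3/10) + 10^(74.3/10)) = 10·log₁₀(29610000) = 74.71 dB SPL.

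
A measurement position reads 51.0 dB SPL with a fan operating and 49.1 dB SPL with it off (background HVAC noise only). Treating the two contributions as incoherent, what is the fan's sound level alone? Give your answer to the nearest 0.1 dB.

46.5 dB SPL

Subtract intensities: L_src = 10·log₁₀(10^(L_total/10) − 10^(L_bg/10)).
L_src = 10·log₁₀(10^(51.0/10) − 10^(49.1/10)) = 10·log₁₀(44610) = 46.5 dB SPL.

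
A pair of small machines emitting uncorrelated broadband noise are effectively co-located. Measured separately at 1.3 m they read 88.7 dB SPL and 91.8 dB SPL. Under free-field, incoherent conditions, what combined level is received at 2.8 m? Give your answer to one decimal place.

Combined at 1.3 m: 10·log₁₀(10^(88.7/10)+10^(91.8/10)) = 93.53 dB SPL.
Then apply −20·log₁₀(2.8/1.3) = -6.66 dB → 86.9 dB SPL.

86.9 dB SPL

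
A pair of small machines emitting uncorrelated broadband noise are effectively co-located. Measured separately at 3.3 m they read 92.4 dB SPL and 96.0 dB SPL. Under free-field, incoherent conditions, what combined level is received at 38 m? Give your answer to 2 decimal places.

76.35 dB SPL

Combined at 3.3 m: 10·log₁₀(10^(92.4/10)+10^(96.0/10)) = 97.573 dB SPL.
Then apply −20·log₁₀(38/3.3) = -21.225 dB → 76.35 dB SPL.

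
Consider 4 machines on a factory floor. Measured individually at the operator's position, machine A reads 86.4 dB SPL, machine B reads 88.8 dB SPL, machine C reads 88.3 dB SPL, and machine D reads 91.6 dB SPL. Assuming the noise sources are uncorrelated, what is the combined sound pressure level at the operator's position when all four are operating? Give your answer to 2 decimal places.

Add the sources as powers (linear), then convert back to dB:
L_total = 10·log₁₀(10^(86.4/10) + 10^(88.8/10) + 10^(88.3/10) + 10^(91.6/10)) = 10·log₁₀(3317000000) = 95.21 dB SPL.

95.21 dB SPL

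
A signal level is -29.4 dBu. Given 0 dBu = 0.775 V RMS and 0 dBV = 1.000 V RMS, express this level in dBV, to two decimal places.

-31.61 dBV

The offset between the scales is 20·log₁₀(0.775/1.000) = −2.214 dB.
So dBV = -29.4 − 2.214 = -31.61 dBV.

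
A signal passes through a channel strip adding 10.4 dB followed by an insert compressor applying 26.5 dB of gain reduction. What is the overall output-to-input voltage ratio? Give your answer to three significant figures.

Net gain = 10.4 + (−26.5) = -16.1 dB.
Voltage ratio = 10^(-16.1/20) = 0.157.

0.157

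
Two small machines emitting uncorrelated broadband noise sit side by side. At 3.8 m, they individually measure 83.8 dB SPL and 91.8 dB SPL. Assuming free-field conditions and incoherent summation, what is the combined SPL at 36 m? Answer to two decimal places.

Combined at 3.8 m: 10·log₁₀(10^(83.8/10)+10^(91.8/10)) = 92.439 dB SPL.
Then apply −20·log₁₀(36/3.8) = -19.530 dB → 72.91 dB SPL.

72.91 dB SPL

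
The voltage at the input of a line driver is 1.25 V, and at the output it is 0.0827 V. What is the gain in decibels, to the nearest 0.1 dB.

-23.6 dB

Voltage is an amplitude quantity, so gain = 20·log₁₀(V_out/V_in).
20·log₁₀(0.0827/1.25) = 20·log₁₀(0.06616) = -23.6 dB.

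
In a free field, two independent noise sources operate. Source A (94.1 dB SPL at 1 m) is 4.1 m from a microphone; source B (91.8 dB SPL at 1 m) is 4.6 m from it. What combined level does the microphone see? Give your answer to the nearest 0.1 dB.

At the listener: L_A = 94.1 − 20·log₁₀(4.1) = 81.84 dB; L_B = 91.8 − 20·log₁₀(4.6) = 78.54 dB.
Combined: 10·log₁₀(10^(81.84/10)+10^(78.54/10)) = 83.5 dB SPL.

83.5 dB SPL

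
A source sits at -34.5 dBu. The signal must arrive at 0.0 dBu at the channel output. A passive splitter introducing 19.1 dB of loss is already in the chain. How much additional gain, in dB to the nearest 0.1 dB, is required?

The required make-up gain is the shortfall in the dB sum.
G = 0.0 − (-34.5) + 19.1 = 53.6 dB.

53.6 dB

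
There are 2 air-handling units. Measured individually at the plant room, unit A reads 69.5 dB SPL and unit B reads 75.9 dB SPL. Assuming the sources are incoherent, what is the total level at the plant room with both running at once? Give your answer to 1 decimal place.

76.8 dB SPL

Incoherent sources sum as intensities:
L_total = 10·log₁₀(10^(69.5/10) + 10^(75.9/10)) = 10·log₁₀(47820000) = 76.8 dB SPL.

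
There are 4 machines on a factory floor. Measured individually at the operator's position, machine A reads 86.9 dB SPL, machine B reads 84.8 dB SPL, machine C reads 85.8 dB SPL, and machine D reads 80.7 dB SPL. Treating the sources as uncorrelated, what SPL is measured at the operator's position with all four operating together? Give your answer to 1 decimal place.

91.1 dB SPL

Uncorrelated sources add in intensity (power), not in dB.
L_total = 10·log₁₀(10^(86.9/10) + 10^(84.8/10) + 10^(85.8/10) + 10^(80.7/10)) = 10·log₁₀(1289000000) = 91.1 dB SPL.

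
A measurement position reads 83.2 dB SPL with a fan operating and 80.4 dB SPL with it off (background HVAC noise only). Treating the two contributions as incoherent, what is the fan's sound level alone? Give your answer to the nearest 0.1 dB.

80.0 dB SPL

Remove the background by subtracting linear intensities:
L_src = 10·log₁₀(10^(83.2/10) − 10^(80.4/10)) = 10·log₁₀(99280000) = 80.0 dB SPL.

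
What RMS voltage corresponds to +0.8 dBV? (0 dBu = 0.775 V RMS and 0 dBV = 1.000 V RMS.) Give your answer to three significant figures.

1.10 V

V = 1.000 V × 10^(+0.8/20).
= 1.000 × 1.096 = 1.10 V.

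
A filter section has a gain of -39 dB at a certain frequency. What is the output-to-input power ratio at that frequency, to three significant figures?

Power ratio = 10^(dB/10).
10^(-39/10) = 10^(-3.900) = 0.000126.

0.000126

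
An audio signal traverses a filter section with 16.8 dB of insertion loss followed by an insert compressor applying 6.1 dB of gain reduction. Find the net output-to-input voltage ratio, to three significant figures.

Net gain = (−16.8) + (−6.1) = -22.9 dB.
Voltage ratio = 10^(-22.9/20) = 0.0716.

0.0716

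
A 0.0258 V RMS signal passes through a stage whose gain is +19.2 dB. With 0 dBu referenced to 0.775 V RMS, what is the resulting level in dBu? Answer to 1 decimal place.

Input level: 20·log₁₀(0.0258/0.775) = -29.55 dBu.
Output: -29.55 + 19.2 = -10.4 dBu.

-10.4 dBu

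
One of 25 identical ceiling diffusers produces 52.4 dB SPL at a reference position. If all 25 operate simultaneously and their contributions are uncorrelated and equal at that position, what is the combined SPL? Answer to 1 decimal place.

25 equal incoherent sources raise the level by 10·log₁₀(25) = 13.98 dB.
L_total = 52.4 + 13.98 = 66.4 dB SPL.

66.4 dB SPL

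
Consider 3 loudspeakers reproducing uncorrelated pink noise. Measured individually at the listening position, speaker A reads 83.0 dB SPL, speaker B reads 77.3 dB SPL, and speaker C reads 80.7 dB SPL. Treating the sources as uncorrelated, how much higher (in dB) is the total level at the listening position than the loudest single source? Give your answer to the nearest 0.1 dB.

Uncorrelated sources add in intensity (power), not in dB.
L_total = 10·log₁₀(10^(83.0/10) + 10^(77.3/10) + 10^(80.7/10)) = 85.69 dB SPL.
Excess over the loudest (83.0 dB): 85.69 − 83.0 = 2.7 dB.

2.7 dB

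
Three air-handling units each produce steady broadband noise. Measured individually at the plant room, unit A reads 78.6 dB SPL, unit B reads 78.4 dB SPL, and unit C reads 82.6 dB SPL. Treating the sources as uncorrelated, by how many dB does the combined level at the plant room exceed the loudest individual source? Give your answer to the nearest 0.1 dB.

2.5 dB

Uncorrelated sources add in intensity (power), not in dB.
L_total = 10·log₁₀(10^(78.6/10) + 10^(78.4/10) + 10^(82.6/10)) = 85.10 dB SPL.
Excess over the loudest (82.6 dB): 85.10 − 82.6 = 2.5 dB.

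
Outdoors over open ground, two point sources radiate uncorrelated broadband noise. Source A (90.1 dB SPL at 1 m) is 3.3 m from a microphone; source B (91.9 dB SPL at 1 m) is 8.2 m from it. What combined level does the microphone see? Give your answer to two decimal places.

At the listener: L_A = 90.1 − 20·log₁₀(3.3) = 79.730 dB; L_B = 91.9 − 20·log₁₀(8.2) = 73.624 dB.
Combined: 10·log₁₀(10^(79.730/10)+10^(73.624/10)) = 80.68 dB SPL.

80.68 dB SPL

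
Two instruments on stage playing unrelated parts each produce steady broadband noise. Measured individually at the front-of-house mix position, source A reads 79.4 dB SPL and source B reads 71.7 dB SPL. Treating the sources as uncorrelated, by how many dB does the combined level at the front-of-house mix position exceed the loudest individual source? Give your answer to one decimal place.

0.7 dB

Uncorrelated sources add in intensity (power), not in dB.
L_total = 10·log₁₀(10^(79.4/10) + 10^(71.7/10)) = 80.08 dB SPL.
Excess over the loudest (79.4 dB): 80.08 − 79.4 = 0.7 dB.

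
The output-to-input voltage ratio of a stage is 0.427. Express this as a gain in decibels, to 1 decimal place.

Voltage ratio → dB uses the 20·log₁₀ form:
20·log₁₀(0.427) = -7.4 dB.

-7.4 dB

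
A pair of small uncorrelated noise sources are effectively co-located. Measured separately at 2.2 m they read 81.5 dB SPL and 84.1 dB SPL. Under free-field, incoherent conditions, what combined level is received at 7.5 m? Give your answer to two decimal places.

75.35 dB SPL

Combined at 2.2 m: 10·log₁₀(10^(81.5/10)+10^(84.1/10)) = 86.002 dB SPL.
Then apply −20·log₁₀(7.5/2.2) = -10.653 dB → 75.35 dB SPL.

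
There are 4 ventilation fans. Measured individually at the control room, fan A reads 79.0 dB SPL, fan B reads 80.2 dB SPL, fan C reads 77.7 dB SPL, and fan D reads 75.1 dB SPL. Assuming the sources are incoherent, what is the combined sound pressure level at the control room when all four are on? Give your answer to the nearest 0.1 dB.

84.4 dB SPL

Incoherent sources sum as intensities:
L_total = 10·log₁₀(10^(79.0/10) + 10^(80.2/10) + 10^(77.7/10) + 10^(75.1/10)) = 10·log₁₀(275400000) = 84.4 dB SPL.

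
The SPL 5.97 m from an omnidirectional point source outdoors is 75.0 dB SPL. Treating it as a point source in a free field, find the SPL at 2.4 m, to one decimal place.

Inverse-square spreading gives ΔL = −20·log₁₀(d₂/d₁).
ΔL = −20·log₁₀(2.4/5.97) = 7.92 dB, so L₂ = 75.0 + (7.92) = 82.9 dB SPL.

82.9 dB SPL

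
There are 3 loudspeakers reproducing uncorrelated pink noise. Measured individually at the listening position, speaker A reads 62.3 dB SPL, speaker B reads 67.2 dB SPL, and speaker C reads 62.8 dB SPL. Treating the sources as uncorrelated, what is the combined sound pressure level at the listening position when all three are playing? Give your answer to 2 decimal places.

Incoherent sources sum as intensities:
L_total = 10·log₁₀(10^(62.3/10) + 10^(67.2/10) + 10^(62.8/10)) = 10·log₁₀(8852000) = 69.47 dB SPL.

69.47 dB SPL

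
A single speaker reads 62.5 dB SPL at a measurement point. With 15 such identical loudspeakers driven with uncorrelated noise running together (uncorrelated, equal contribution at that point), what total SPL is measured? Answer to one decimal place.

15 equal incoherent sources raise the level by 10·log₁₀(15) = 11.76 dB.
L_total = 62.5 + 11.76 = 74.3 dB SPL.

74.3 dB SPL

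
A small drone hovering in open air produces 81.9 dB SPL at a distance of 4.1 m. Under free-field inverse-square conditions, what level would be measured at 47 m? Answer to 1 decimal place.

Inverse-square spreading gives ΔL = −20·log₁₀(d₂/d₁).
ΔL = −20·log₁₀(47/4.1) = -21.19 dB, so L₂ = 81.9 + (-21.19) = 60.7 dB SPL.

60.7 dB SPL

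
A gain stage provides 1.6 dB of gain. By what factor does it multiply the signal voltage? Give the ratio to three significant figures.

Voltage ratio = 10^(dB/20).
10^(1.6/20) = 10^(0.08000) = 1.20.

1.20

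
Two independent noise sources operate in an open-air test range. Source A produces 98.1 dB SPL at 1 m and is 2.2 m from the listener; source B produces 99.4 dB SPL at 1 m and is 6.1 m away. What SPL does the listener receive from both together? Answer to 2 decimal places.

At the listener: L_A = 98.1 − 20·log₁₀(2.2) = 91.252 dB; L_B = 99.4 − 20·log₁₀(6.1) = 83.693 dB.
Combined: 10·log₁₀(10^(91.252/10)+10^(83.693/10)) = 91.95 dB SPL.

91.95 dB SPL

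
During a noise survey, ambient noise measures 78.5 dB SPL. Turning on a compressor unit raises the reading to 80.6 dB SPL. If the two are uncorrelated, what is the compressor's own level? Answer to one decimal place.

76.4 dB SPL

Background correction is a power subtraction:
L_src = 10·log₁₀(10^(80.6/10) − 10^(78.5/10)) = 10·log₁₀(44020000) = 76.4 dB SPL.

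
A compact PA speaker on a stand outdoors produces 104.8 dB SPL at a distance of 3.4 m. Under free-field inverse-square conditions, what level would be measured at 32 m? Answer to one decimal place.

85.3 dB SPL

Free-field point source: level drops by 20·log₁₀ of the distance ratio.
ΔL = −20·log₁₀(32/3.4) = -19.47 dB, so L₂ = 104.8 + (-19.47) = 85.3 dB SPL.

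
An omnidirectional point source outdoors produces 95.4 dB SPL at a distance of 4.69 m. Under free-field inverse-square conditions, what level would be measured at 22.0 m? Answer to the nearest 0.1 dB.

82.0 dB SPL

Inverse-square spreading gives ΔL = −20·log₁₀(d₂/d₁).
ΔL = −20·log₁₀(22.0/4.69) = -13.42 dB, so L₂ = 95.4 + (-13.42) = 82.0 dB SPL.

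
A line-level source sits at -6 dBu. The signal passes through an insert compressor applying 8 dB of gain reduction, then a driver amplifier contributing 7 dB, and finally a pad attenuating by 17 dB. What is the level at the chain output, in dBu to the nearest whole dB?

In dB, series stages simply add:
-6 − 8 + 7 − 17 = -24 dBu.

-24 dBu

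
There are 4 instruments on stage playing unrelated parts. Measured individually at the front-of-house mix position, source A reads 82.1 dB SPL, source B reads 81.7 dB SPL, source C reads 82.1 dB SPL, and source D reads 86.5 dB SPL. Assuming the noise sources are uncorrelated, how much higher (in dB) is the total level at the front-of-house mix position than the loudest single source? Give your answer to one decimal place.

3.1 dB

Uncorrelated sources add in intensity (power), not in dB.
L_total = 10·log₁₀(10^(82.1/10) + 10^(81.7/10) + 10^(82.1/10) + 10^(86.5/10)) = 89.63 dB SPL.
Excess over the loudest (86.5 dB): 89.63 − 86.5 = 3.1 dB.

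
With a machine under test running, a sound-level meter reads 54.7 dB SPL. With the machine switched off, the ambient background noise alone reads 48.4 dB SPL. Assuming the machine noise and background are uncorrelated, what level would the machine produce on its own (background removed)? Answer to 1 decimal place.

53.5 dB SPL

Remove the background by subtracting linear intensities:
L_src = 10·log₁₀(10^(54.7/10) − 10^(48.4/10)) = 10·log₁₀(225900) = 53.5 dB SPL.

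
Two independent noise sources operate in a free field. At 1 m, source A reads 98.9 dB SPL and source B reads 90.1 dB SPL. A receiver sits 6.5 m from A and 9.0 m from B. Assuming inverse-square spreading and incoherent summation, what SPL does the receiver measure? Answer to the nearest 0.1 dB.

At the listener: L_A = 98.9 − 20·log₁₀(6.5) = 82.64 dB; L_B = 90.1 − 20·log₁₀(9.0) = 71.02 dB.
Combined: 10·log₁₀(10^(82.64/10)+10^(71.02/10)) = 82.9 dB SPL.

82.9 dB SPL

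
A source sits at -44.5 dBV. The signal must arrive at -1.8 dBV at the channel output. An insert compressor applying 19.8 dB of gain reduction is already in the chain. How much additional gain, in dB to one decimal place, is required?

The required make-up gain is the shortfall in the dB sum.
G = -1.8 − (-44.5) + 19.8 = 62.5 dB.

62.5 dB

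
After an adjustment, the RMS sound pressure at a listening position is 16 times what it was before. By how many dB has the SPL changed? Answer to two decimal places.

SPL change from a pressure ratio uses the 20·log₁₀ form:
20·log₁₀(16) = 24.08 dB.

24.08 dB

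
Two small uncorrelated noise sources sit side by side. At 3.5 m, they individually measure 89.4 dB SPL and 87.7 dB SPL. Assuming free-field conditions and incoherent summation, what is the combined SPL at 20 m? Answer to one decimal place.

76.5 dB SPL

Combined at 3.5 m: 10·log₁₀(10^(89.4/10)+10^(87.7/10)) = 91.64 dB SPL.
Then apply −20·log₁₀(20/3.5) = -15.14 dB → 76.5 dB SPL.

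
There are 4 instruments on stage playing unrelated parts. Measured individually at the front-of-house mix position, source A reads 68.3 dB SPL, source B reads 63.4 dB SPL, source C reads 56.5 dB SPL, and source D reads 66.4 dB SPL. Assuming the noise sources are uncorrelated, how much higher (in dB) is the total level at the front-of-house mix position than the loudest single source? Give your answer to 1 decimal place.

3.1 dB

Add the sources as powers (linear), then convert back to dB:
L_total = 10·log₁₀(10^(68.3/10) + 10^(63.4/10) + 10^(56.5/10) + 10^(66.4/10)) = 71.39 dB SPL.
Excess over the loudest (68.3 dB): 71.39 − 68.3 = 3.1 dB.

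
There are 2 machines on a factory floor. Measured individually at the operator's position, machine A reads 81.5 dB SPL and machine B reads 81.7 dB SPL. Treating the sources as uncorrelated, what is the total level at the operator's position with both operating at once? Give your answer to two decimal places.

84.61 dB SPL

Uncorrelated sources add in intensity (power), not in dB.
L_total = 10·log₁₀(10^(81.5/10) + 10^(81.7/10)) = 10·log₁₀(289200000) = 84.61 dB SPL.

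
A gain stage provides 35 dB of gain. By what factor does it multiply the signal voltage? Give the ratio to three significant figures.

Voltage ratio = 10^(dB/20).
10^(35/20) = 10^(1.750) = 56.2.

56.2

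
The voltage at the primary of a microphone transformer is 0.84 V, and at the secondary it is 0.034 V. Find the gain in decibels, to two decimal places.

-27.86 dB

Voltage is an amplitude quantity, so gain = 20·log₁₀(V_out/V_in).
20·log₁₀(0.034/0.84) = 20·log₁₀(0.04048) = -27.86 dB.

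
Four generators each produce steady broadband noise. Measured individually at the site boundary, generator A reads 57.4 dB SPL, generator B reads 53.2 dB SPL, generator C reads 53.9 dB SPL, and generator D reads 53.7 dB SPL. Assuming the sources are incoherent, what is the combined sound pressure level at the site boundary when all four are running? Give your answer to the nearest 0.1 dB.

60.9 dB SPL

Incoherent sources sum as intensities:
L_total = 10·log₁₀(10^(57.4/10) + 10^(53.2/10) + 10^(53.9/10) + 10^(53.7/10)) = 10·log₁₀(1238000) = 60.9 dB SPL.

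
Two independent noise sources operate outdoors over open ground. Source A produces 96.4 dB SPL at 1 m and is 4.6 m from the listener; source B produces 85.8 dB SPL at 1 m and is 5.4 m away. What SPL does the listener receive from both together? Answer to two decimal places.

83.41 dB SPL

At the listener: L_A = 96.4 − 20·log₁₀(4.6) = 83.145 dB; L_B = 85.8 − 20·log₁₀(5.4) = 71.152 dB.
Combined: 10·log₁₀(10^(83.145/10)+10^(71.152/10)) = 83.41 dB SPL.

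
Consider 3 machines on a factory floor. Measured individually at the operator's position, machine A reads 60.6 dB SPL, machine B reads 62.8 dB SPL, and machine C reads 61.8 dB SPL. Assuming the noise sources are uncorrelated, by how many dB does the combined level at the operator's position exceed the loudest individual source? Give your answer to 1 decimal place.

3.8 dB

Uncorrelated sources add in intensity (power), not in dB.
L_total = 10·log₁₀(10^(60.6/10) + 10^(62.8/10) + 10^(61.8/10)) = 66.60 dB SPL.
Excess over the loudest (62.8 dB): 66.60 − 62.8 = 3.8 dB.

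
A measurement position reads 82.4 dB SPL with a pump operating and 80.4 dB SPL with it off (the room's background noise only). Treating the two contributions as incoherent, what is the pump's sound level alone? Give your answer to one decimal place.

78.1 dB SPL

Subtract intensities: L_src = 10·log₁₀(10^(L_total/10) − 10^(L_bg/10)).
L_src = 10·log₁₀(10^(82.4/10) − 10^(80.4/10)) = 10·log₁₀(64130000) = 78.1 dB SPL.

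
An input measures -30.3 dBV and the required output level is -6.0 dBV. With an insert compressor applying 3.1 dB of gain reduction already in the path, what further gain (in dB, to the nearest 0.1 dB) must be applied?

The required make-up gain is the shortfall in the dB sum.
G = -6.0 − (-30.3) + 3.1 = 27.4 dB.

27.4 dB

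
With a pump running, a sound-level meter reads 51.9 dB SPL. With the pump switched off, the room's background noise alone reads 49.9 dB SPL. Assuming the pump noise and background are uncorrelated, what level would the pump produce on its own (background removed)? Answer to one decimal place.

Remove the background by subtracting linear intensities:
L_src = 10·log₁₀(10^(51.9/10) − 10^(49.9/10)) = 10·log₁₀(57160) = 47.6 dB SPL.

47.6 dB SPL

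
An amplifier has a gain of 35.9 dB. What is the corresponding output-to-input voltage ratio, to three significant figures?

62.4

Voltage ratio = 10^(dB/20).
10^(35.9/20) = 10^(1.795) = 62.4.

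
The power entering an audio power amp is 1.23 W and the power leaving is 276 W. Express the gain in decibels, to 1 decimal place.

Power is a power quantity, so gain = 10·log₁₀(P_out/P_in).
10·log₁₀(276/1.23) = 10·log₁₀(224.4) = 23.5 dB.

23.5 dB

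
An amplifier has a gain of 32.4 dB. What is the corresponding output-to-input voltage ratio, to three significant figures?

Voltage ratio = 10^(dB/20).
10^(32.4/20) = 10^(1.620) = 41.7.

41.7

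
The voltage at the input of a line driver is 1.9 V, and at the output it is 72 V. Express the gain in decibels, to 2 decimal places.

For a voltage ratio, dB = 20·log₁₀(V₂/V₁).
20·log₁₀(72/1.9) = 20·log₁₀(37.89) = 31.57 dB.

31.57 dB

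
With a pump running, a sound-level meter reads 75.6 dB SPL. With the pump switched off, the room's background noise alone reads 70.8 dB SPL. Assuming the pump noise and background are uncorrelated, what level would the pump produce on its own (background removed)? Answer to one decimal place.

Remove the background by subtracting linear intensities:
L_src = 10·log₁₀(10^(75.6/10) − 10^(70.8/10)) = 10·log₁₀(24290000) = 73.9 dB SPL.

73.9 dB SPL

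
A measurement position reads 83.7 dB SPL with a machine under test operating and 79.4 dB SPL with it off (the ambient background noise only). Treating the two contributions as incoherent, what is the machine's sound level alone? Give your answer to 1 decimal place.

Background correction is a power subtraction:
L_src = 10·log₁₀(10^(83.7/10) − 10^(79.4/10)) = 10·log₁₀(147300000) = 81.7 dB SPL.

81.7 dB SPL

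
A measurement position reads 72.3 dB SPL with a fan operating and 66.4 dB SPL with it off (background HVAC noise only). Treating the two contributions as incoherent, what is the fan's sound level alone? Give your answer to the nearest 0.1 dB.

Subtract intensities: L_src = 10·log₁₀(10^(L_total/10) − 10^(L_bg/10)).
L_src = 10·log₁₀(10^(72.3/10) − 10^(66.4/10)) = 10·log₁₀(12620000) = 71.0 dB SPL.

71.0 dB SPL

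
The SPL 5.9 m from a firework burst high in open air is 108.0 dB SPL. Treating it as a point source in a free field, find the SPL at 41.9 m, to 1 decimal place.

91.0 dB SPL

Free-field point source: level drops by 20·log₁₀ of the distance ratio.
ΔL = −20·log₁₀(41.9/5.9) = -17.03 dB, so L₂ = 108.0 + (-17.03) = 91.0 dB SPL.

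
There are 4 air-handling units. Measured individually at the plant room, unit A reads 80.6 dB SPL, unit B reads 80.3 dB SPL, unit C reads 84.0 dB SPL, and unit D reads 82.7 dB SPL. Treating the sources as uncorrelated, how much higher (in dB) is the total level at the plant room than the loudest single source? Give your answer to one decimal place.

4.2 dB

Incoherent sources sum as intensities:
L_total = 10·log₁₀(10^(80.6/10) + 10^(80.3/10) + 10^(84.0/10) + 10^(82.7/10)) = 88.19 dB SPL.
Excess over the loudest (84.0 dB): 88.19 − 84.0 = 4.2 dB.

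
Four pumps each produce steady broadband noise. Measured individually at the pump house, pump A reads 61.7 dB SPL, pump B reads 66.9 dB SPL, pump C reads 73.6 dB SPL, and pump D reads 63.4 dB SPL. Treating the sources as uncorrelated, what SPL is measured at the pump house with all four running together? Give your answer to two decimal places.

Incoherent sources sum as intensities:
L_total = 10·log₁₀(10^(61.7/10) + 10^(66.9/10) + 10^(73.6/10) + 10^(63.4/10)) = 10·log₁₀(31470000) = 74.98 dB SPL.

74.98 dB SPL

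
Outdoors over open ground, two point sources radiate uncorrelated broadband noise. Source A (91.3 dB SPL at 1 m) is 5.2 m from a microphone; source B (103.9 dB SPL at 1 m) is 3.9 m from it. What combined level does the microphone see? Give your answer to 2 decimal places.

At the listener: L_A = 91.3 − 20·log₁₀(5.2) = 76.980 dB; L_B = 103.9 − 20·log₁₀(3.9) = 92.079 dB.
Combined: 10·log₁₀(10^(76.980/10)+10^(92.079/10)) = 92.21 dB SPL.

92.21 dB SPL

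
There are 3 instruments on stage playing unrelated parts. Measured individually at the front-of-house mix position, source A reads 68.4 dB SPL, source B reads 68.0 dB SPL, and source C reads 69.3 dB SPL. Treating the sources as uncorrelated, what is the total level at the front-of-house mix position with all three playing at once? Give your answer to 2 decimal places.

73.37 dB SPL

Add the sources as powers (linear), then convert back to dB:
L_total = 10·log₁₀(10^(68.4/10) + 10^(68.0/10) + 10^(69.3/10)) = 10·log₁₀(21740000) = 73.37 dB SPL.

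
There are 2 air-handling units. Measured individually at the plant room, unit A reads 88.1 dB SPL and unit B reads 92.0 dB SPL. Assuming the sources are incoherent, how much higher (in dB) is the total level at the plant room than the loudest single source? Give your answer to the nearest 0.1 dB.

1.5 dB

Uncorrelated sources add in intensity (power), not in dB.
L_total = 10·log₁₀(10^(88.1/10) + 10^(92.0/10)) = 93.48 dB SPL.
Excess over the loudest (92.0 dB): 93.48 − 92.0 = 1.5 dB.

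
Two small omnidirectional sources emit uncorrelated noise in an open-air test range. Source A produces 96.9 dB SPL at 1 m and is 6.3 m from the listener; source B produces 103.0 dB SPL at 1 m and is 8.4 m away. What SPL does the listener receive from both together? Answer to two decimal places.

86.09 dB SPL

At the listener: L_A = 96.9 − 20·log₁₀(6.3) = 80.913 dB; L_B = 103.0 − 20·log₁₀(8.4) = 84.514 dB.
Combined: 10·log₁₀(10^(80.913/10)+10^(84.514/10)) = 86.09 dB SPL.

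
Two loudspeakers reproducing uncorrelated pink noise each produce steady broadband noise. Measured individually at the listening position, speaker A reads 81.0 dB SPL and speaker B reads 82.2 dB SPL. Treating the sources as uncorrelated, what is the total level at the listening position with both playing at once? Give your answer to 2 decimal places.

84.65 dB SPL

Incoherent sources sum as intensities:
L_total = 10·log₁₀(10^(81.0/10) + 10^(82.2/10)) = 10·log₁₀(291900000) = 84.65 dB SPL.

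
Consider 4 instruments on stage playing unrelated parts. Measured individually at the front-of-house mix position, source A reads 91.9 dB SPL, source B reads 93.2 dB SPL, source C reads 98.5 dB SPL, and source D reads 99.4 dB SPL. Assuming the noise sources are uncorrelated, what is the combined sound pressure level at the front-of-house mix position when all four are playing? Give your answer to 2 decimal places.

Add the sources as powers (linear), then convert back to dB:
L_total = 10·log₁₀(10^(91.9/10) + 10^(93.2/10) + 10^(98.5/10) + 10^(99.4/10)) = 10·log₁₀(19427000000) = 102.88 dB SPL.

102.88 dB SPL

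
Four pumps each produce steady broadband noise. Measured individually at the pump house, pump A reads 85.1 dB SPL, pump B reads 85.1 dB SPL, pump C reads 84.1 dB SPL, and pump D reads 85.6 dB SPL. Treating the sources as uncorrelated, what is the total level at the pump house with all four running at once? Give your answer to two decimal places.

Add the sources as powers (linear), then convert back to dB:
L_total = 10·log₁₀(10^(85.1/10) + 10^(85.1/10) + 10^(84.1/10) + 10^(85.6/10)) = 10·log₁₀(1267000000) = 91.03 dB SPL.

91.03 dB SPL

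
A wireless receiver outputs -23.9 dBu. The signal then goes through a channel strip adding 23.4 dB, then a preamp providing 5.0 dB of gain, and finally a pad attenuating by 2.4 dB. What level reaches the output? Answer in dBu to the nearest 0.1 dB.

+2.1 dBu

Gain stages sum in dB:
-23.9 + 23.4 + 5.0 − 2.4 = +2.1 dBu.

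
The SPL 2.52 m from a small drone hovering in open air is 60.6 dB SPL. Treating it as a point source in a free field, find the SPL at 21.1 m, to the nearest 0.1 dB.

For a point source in a free field, ΔL = −20·log₁₀(d₂/d₁).
ΔL = −20·log₁₀(21.1/2.52) = -18.46 dB, so L₂ = 60.6 + (-18.46) = 42.1 dB SPL.

42.1 dB SPL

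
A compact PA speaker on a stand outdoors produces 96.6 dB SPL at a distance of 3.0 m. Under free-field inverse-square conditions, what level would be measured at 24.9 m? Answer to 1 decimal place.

Free-field point source: level drops by 20·log₁₀ of the distance ratio.
ΔL = −20·log₁₀(24.9/3.0) = -18.38 dB, so L₂ = 96.6 + (-18.38) = 78.2 dB SPL.

78.2 dB SPL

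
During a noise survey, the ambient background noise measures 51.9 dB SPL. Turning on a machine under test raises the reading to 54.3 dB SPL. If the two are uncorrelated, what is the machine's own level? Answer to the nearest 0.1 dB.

50.6 dB SPL

Remove the background by subtracting linear intensities:
L_src = 10·log₁₀(10^(54.3/10) − 10^(51.9/10)) = 10·log₁₀(114300) = 50.6 dB SPL.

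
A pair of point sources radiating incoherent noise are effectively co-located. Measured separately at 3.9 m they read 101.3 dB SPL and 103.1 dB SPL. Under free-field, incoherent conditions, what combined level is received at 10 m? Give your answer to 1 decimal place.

97.1 dB SPL

Combined at 3.9 m: 10·log₁₀(10^(101.3/10)+10^(103.1/10)) = 105.30 dB SPL.
Then apply −20·log₁₀(10/3.9) = -8.18 dB → 97.1 dB SPL.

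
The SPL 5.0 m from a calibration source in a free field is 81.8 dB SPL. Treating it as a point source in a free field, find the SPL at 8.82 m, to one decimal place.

For a point source in a free field, ΔL = −20·log₁₀(d₂/d₁).
ΔL = −20·log₁₀(8.82/5.0) = -4.93 dB, so L₂ = 81.8 + (-4.93) = 76.9 dB SPL.

76.9 dB SPL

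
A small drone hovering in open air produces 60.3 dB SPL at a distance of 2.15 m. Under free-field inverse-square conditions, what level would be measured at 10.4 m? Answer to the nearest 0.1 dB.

For a point source in a free field, ΔL = −20·log₁₀(d₂/d₁).
ΔL = −20·log₁₀(10.4/2.15) = -13.69 dB, so L₂ = 60.3 + (-13.69) = 46.6 dB SPL.

46.6 dB SPL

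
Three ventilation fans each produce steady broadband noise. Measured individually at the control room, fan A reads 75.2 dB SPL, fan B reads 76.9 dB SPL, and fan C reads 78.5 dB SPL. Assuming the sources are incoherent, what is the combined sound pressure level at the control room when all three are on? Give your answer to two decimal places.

Incoherent sources sum as intensities:
L_total = 10·log₁₀(10^(75.2/10) + 10^(76.9/10) + 10^(78.5/10)) = 10·log₁₀(152900000) = 81.84 dB SPL.

81.84 dB SPL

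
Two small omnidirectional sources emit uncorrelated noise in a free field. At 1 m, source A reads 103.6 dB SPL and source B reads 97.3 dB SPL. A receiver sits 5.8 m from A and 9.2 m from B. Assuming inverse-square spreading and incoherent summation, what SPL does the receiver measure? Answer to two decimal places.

At the listener: L_A = 103.6 − 20·log₁₀(5.8) = 88.331 dB; L_B = 97.3 − 20·log₁₀(9.2) = 78.024 dB.
Combined: 10·log₁₀(10^(88.331/10)+10^(78.024/10)) = 88.72 dB SPL.

88.72 dB SPL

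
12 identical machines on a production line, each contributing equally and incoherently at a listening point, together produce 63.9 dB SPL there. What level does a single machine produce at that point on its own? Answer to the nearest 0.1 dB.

53.1 dB SPL

12 equal incoherent sources add 10·log₁₀(12) = 10.79 dB over one source.
L_one = 63.9 − 10.79 = 53.1 dB SPL.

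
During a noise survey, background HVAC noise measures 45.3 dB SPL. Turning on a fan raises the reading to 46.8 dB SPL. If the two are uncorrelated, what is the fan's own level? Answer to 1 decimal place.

41.5 dB SPL

Remove the background by subtracting linear intensities:
L_src = 10·log₁₀(10^(46.8/10) − 10^(45.3/10)) = 10·log₁₀(13980) = 41.5 dB SPL.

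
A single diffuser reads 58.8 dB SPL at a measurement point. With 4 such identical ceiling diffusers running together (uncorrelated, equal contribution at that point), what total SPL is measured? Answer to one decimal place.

64.8 dB SPL

4 equal incoherent sources raise the level by 10·log₁₀(4) = 6.02 dB.
L_total = 58.8 + 6.02 = 64.8 dB SPL.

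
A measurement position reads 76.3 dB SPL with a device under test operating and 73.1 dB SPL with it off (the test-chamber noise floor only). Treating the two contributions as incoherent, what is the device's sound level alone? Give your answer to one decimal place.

Subtract intensities: L_src = 10·log₁₀(10^(L_total/10) − 10^(L_bg/10)).
L_src = 10·log₁₀(10^(76.3/10) − 10^(73.1/10)) = 10·log₁₀(22240000) = 73.5 dB SPL.

73.5 dB SPL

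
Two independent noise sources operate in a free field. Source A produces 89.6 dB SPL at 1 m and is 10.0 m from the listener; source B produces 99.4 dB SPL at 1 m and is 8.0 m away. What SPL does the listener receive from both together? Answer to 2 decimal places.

At the listener: L_A = 89.6 − 20·log₁₀(10.0) = 69.600 dB; L_B = 99.4 − 20·log₁₀(8.0) = 81.338 dB.
Combined: 10·log₁₀(10^(69.600/10)+10^(81.338/10)) = 81.62 dB SPL.

81.62 dB SPL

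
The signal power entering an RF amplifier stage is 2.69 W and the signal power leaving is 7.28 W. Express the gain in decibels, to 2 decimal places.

Power is a power quantity, so gain = 10·log₁₀(P_out/P_in).
10·log₁₀(7.28/2.69) = 10·log₁₀(2.706) = 4.32 dB.

4.32 dB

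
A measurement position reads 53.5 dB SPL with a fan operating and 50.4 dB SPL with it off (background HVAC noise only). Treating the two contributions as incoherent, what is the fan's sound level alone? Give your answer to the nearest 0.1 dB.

50.6 dB SPL

Background correction is a power subtraction:
L_src = 10·log₁₀(10^(53.5/10) − 10^(50.4/10)) = 10·log₁₀(114200) = 50.6 dB SPL.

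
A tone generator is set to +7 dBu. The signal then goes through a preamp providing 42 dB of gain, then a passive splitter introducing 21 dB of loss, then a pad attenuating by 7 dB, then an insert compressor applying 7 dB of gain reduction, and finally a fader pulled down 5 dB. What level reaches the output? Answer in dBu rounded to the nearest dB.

In dB, series stages simply add:
+7 + 42 − 21 − 7 − 7 − 5 = +9 dBu.

+9 dBu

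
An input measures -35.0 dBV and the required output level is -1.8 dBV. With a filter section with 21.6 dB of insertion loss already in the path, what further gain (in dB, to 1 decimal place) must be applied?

54.8 dB

The required make-up gain is the shortfall in the dB sum.
G = -1.8 − (-35.0) + 21.6 = 54.8 dB.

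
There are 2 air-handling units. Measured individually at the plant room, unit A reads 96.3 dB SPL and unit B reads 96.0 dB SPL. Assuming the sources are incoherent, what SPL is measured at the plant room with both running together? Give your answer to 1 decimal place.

Add the sources as powers (linear), then convert back to dB:
L_total = 10·log₁₀(10^(96.3/10) + 10^(96.0/10)) = 10·log₁₀(8247000000) = 99.2 dB SPL.

99.2 dB SPL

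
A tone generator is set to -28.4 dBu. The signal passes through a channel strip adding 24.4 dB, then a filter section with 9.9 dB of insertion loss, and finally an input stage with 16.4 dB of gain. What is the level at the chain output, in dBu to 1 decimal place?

+2.5 dBu

Gain stages sum in dB:
-28.4 + 24.4 − 9.9 + 16.4 = +2.5 dBu.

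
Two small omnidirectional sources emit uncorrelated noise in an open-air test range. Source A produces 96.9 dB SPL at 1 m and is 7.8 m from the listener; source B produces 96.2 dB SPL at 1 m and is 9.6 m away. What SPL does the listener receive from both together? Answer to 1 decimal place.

81.0 dB SPL

At the listener: L_A = 96.9 − 20·log₁₀(7.8) = 79.06 dB; L_B = 96.2 − 20·log₁₀(9.6) = 76.55 dB.
Combined: 10·log₁₀(10^(79.06/10)+10^(76.55/10)) = 81.0 dB SPL.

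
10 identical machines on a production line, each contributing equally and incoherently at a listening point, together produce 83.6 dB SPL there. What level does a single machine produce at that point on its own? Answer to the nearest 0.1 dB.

73.6 dB SPL

10 equal incoherent sources add 10·log₁₀(10) = 10.00 dB over one source.
L_one = 83.6 − 10.00 = 73.6 dB SPL.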